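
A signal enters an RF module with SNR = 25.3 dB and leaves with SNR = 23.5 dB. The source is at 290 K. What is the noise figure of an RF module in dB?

NF (dB) = SNR_in(dB) − SNR_out(dB) when the source is at T₀
NF = 25.3 − 23.5 = 1.8 dB

1.8 dB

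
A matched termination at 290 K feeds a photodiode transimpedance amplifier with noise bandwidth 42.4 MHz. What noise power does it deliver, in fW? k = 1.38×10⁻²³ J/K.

P_n = kTB = 1.38×10⁻²³ × 290 × 4.24×10⁷ = 1.70×10⁻¹³ W = 170 fW

170 fW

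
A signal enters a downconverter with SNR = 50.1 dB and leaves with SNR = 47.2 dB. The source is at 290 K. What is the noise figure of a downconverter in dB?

NF (dB) = SNR_in(dB) − SNR_out(dB) when the source is at T₀
NF = 50.1 − 47.2 = 2.9 dB

2.9 dB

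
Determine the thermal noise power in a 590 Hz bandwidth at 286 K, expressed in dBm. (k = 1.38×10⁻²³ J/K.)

P_n = kTB = 1.38×10⁻²³ × 286 × 5.90×10² = 2.33×10⁻¹⁸ W
In dBm: 10 log₁₀(2.33×10⁻¹⁸ / 10⁻³) = −146.3 dBm

−146.3 dBm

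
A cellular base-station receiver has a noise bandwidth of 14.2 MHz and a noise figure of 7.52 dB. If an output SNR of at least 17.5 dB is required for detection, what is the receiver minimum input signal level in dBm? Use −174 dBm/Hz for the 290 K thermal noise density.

−77.5 dBm

Sensitivity = −174 + 10 log₁₀(B) + NF + SNR_min
= −174 + 71.52 + 7.52 + 17.5
= −77.46 dBm → −77.5 dBm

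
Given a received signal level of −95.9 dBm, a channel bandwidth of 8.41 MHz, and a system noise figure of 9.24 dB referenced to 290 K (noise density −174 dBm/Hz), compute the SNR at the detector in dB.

−0.4 dB

Noise floor: N = −174 + 10 log₁₀(B) + NF
10 log₁₀(8.41×10⁶) = 69.25 dB
N = −174 + 69.25 + 9.24 = −95.51 dBm
SNR = P_sig − N = −95.9 − (−95.51) = −0.39 dB → −0.4 dB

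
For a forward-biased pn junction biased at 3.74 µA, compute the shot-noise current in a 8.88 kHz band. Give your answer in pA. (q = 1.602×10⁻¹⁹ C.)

I_n = √(2qI·B)
2qI·B = 2 × 1.602×10⁻¹⁹ × 3.74×10⁻⁶ × 8.88×10³ = 1.06×10⁻²⁰ A²
I_n = √(1.06×10⁻²⁰) = 1.03×10⁻¹⁰ A = 103 pA

103 pA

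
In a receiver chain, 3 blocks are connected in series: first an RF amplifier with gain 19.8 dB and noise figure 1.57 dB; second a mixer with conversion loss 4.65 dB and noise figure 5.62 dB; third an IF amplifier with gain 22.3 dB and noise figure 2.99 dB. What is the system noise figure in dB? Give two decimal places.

Convert to linear (a loss of L dB is a gain of −L dB): F_i = 10^(NF_i/10), G_i = 10^(G_i,dB/10)
  Stage 1: F_1 = 10^(1.57/10) = 1.435, G_1 = 10^(19.8/10) = 95.50
  Stage 2: F_2 = 10^(5.62/10) = 3.648, G_2 = 10^(−4.65/10) = 0.3428
  Stage 3: F_3 = 10^(2.99/10) = 1.991, G_3 = 10^(22.3/10) = 169.8
Friis cascade:
  F = 1.435 + (3.648 − 1)/95.50 + (1.991 − 1)/32.73 = 1.493
NF = 10 log₁₀(1.493) = 1.74 dB

1.74 dB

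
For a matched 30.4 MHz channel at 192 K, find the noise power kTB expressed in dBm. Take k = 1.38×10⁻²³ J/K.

−100.9 dBm

P_n = kTB = 1.38×10⁻²³ × 192 × 3.04×10⁷ = 8.05×10⁻¹⁴ W
In dBm: 10 log₁₀(8.05×10⁻¹⁴ / 10⁻³) = −100.9 dBm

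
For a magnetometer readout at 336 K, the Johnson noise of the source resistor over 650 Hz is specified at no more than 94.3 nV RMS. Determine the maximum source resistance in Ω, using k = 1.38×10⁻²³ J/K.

Johnson–Nyquist: V_n = √(4kTRB) ⇒ R = V_n² / (4kTB)
4kTB = 4 × 1.38×10⁻²³ × 336 × 6.50×10² = 1.21×10⁻¹⁷
R = (9.43×10⁻⁸)² / 1.21×10⁻¹⁷ = 7.38×10² Ω = 738 Ω

738 Ω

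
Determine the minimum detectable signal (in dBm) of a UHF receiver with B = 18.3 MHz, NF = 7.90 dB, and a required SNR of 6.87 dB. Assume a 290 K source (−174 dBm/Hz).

Sensitivity = −174 + 10 log₁₀(B) + NF + SNR_min
= −174 + 72.62 + 7.90 + 6.87
= −86.61 dBm → −86.6 dBm

−86.6 dBm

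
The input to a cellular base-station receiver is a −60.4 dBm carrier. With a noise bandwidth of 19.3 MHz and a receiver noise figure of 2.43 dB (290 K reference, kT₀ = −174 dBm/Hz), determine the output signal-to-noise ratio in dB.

Noise floor: N = −174 + 10 log₁₀(B) + NF
10 log₁₀(1.93×10⁷) = 72.86 dB
N = −174 + 72.86 + 2.43 = −98.71 dBm
SNR = P_sig − N = −60.4 − (−98.71) = 38.31 dB → 38.3 dB

38.3 dB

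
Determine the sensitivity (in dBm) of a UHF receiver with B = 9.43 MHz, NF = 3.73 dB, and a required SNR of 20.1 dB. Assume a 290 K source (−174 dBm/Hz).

−80.4 dBm

Sensitivity = −174 + 10 log₁₀(B) + NF + SNR_min
= −174 + 69.75 + 3.73 + 20.1
= −80.42 dBm → −80.4 dBm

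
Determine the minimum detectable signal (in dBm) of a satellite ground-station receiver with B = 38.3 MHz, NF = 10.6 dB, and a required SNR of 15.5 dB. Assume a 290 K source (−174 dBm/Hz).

−72.1 dBm

Sensitivity = −174 + 10 log₁₀(B) + NF + SNR_min
= −174 + 75.83 + 10.6 + 15.5
= −72.07 dBm → −72.1 dBm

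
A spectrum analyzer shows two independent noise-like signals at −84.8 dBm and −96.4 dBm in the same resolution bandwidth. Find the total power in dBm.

−84.5 dBm

Convert to linear, add, convert back:
P₁ = 3.31×10⁻¹² W, P₂ = 2.29×10⁻¹³ W
P_tot = 3.54×10⁻¹² W → 10 log₁₀(P_tot / 10⁻³) = −84.5 dBm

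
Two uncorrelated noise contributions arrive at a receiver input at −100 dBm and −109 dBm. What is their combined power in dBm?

Convert to linear, add, convert back:
P₁ = 1.00×10⁻¹³ W, P₂ = 1.26×10⁻¹⁴ W
P_tot = 1.13×10⁻¹³ W → 10 log₁₀(P_tot / 10⁻³) = −99.5 dBm

−99.5 dBm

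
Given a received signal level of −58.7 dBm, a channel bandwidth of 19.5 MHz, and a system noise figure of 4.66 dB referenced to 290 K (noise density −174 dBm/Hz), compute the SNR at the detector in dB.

Noise floor: N = −174 + 10 log₁₀(B) + NF
10 log₁₀(1.95×10⁷) = 72.9 dB
N = −174 + 72.9 + 4.66 = −96.44 dBm
SNR = P_sig − N = −58.7 − (−96.44) = 37.74 dB → 37.7 dB

37.7 dB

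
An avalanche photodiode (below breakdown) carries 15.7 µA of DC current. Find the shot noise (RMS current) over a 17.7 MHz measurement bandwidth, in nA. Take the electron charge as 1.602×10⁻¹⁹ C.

9.44 nA

I_n = √(2qI·B)
2qI·B = 2 × 1.602×10⁻¹⁹ × 1.57×10⁻⁵ × 1.77×10⁷ = 8.90×10⁻¹⁷ A²
I_n = √(8.90×10⁻¹⁷) = 9.44×10⁻⁹ A = 9.44 nA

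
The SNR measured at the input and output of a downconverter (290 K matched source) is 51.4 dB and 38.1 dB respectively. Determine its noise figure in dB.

NF (dB) = SNR_in(dB) − SNR_out(dB) when the source is at T₀
NF = 51.4 − 38.1 = 13.3 dB

13.3 dB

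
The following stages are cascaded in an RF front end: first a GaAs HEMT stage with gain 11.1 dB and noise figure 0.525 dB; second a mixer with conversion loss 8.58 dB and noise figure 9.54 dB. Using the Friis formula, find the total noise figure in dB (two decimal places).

2.43 dB

Convert to linear (a loss of L dB is a gain of −L dB): F_i = 10^(NF_i/10), G_i = 10^(G_i,dB/10)
  Stage 1: F_1 = 10^(0.525/10) = 1.128, G_1 = 10^(11.1/10) = 12.88
  Stage 2: F_2 = 10^(9.54/10) = 8.995, G_2 = 10^(−8.58/10) = 0.1387
Friis cascade:
  F = 1.128 + (8.995 − 1)/12.88 = 1.749
NF = 10 log₁₀(1.749) = 2.43 dB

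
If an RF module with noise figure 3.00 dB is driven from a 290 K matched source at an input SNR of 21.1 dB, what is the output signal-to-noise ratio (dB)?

By definition F = SNR_in/SNR_out, so in dB: SNR_out = SNR_in − NF
SNR_out = 21.1 − 3.00 = 18.10 dB

18.10 dB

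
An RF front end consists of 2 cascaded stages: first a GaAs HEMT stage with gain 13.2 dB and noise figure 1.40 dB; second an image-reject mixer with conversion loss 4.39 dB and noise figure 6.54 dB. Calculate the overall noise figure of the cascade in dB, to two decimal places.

Convert to linear (a loss of L dB is a gain of −L dB): F_i = 10^(NF_i/10), G_i = 10^(G_i,dB/10)
  Stage 1: F_1 = 10^(1.40/10) = 1.380, G_1 = 10^(13.2/10) = 20.89
  Stage 2: F_2 = 10^(6.54/10) = 4.508, G_2 = 10^(−4.39/10) = 0.3639
Friis cascade:
  F = 1.380 + (4.508 − 1)/20.89 = 1.548
NF = 10 log₁₀(1.548) = 1.90 dB

1.90 dB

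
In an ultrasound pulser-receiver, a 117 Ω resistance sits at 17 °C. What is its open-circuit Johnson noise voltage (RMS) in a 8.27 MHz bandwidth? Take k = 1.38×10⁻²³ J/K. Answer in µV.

T = 17 °C + 273.15 = 290.15 K
V_n = √(4kTRB)
4kTRB = 4 × 1.38×10⁻²³ × 290.15 × 1.17×10² × 8.27×10⁶ = 1.55×10⁻¹¹ V²
V_n = √(1.55×10⁻¹¹) = 3.94×10⁻⁶ V = 3.94 µV

3.94 µV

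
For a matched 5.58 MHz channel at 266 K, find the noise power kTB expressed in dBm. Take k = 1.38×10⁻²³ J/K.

−106.9 dBm

P_n = kTB = 1.38×10⁻²³ × 266 × 5.58×10⁶ = 2.05×10⁻¹⁴ W
In dBm: 10 log₁₀(2.05×10⁻¹⁴ / 10⁻³) = −106.9 dBm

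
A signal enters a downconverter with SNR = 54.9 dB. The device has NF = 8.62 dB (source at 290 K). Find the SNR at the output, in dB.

By definition F = SNR_in/SNR_out, so in dB: SNR_out = SNR_in − NF
SNR_out = 54.9 − 8.62 = 46.28 dB

46.28 dB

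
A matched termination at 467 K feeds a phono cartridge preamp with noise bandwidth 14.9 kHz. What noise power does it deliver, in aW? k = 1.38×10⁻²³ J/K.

96.0 aW

P_n = kTB = 1.38×10⁻²³ × 467 × 1.49×10⁴ = 9.60×10⁻¹⁷ W = 96.0 aW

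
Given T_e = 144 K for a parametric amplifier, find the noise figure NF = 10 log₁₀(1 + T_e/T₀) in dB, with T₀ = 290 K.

F = 1 + T_e/T₀ = 1 + 144/290 = 1.49655
NF = 10 log₁₀(1.49655) = 1.75 dB

1.75 dB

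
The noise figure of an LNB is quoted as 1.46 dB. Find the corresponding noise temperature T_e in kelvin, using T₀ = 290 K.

F = 10^(1.46/10) = 1.39959
T_e = (F − 1)·T₀ = (1.39959 − 1) × 290 = 116 K

116 K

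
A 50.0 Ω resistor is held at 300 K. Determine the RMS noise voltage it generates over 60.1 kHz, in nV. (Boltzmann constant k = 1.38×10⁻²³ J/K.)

V_n = √(4kTRB)
4kTRB = 4 × 1.38×10⁻²³ × 300 × 5.00×10¹ × 6.01×10⁴ = 4.98×10⁻¹⁴ V²
V_n = √(4.98×10⁻¹⁴) = 2.23×10⁻⁷ V = 223 nV

223 nV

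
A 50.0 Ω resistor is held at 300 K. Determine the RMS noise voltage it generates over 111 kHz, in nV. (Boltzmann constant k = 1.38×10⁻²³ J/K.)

303 nV

V_n = √(4kTRB)
4kTRB = 4 × 1.38×10⁻²³ × 300 × 5.00×10¹ × 1.11×10⁵ = 9.19×10⁻¹⁴ V²
V_n = √(9.19×10⁻¹⁴) = 3.03×10⁻⁷ V = 303 nV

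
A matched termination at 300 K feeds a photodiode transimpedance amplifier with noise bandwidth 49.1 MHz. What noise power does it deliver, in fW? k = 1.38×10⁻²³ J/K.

P_n = kTB = 1.38×10⁻²³ × 300 × 4.91×10⁷ = 2.03×10⁻¹³ W = 203 fW

203 fW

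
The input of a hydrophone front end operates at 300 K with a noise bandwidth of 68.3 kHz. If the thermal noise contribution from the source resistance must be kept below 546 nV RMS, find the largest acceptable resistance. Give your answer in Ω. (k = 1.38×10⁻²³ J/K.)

264 Ω

Johnson–Nyquist: V_n = √(4kTRB) ⇒ R = V_n² / (4kTB)
4kTB = 4 × 1.38×10⁻²³ × 300 × 6.83×10⁴ = 1.13×10⁻¹⁵
R = (5.46×10⁻⁷)² / 1.13×10⁻¹⁵ = 2.64×10² Ω = 264 Ω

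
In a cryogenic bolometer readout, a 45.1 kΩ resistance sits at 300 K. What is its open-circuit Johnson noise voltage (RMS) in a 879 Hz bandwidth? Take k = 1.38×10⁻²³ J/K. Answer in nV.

810 nV

V_n = √(4kTRB)
4kTRB = 4 × 1.38×10⁻²³ × 300 × 4.51×10⁴ × 8.79×10² = 6.56×10⁻¹³ V²
V_n = √(6.56×10⁻¹³) = 8.10×10⁻⁷ V = 810 nV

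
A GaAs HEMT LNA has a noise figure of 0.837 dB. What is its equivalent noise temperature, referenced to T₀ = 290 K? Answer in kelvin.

F = 10^(0.837/10) = 1.21255
T_e = (F − 1)·T₀ = (1.21255 − 1) × 290 = 61.6 K

61.6 K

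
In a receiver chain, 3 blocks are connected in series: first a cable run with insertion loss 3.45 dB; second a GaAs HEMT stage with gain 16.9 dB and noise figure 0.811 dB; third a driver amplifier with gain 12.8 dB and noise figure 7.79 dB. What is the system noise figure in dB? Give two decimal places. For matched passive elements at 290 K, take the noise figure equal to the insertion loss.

4.61 dB

Convert to linear (a loss of L dB is a gain of −L dB): F_i = 10^(NF_i/10), G_i = 10^(G_i,dB/10)
  Stage 1: F_1 = 10^(3.45/10) = 2.213, G_1 = 10^(−3.45/10) = 0.4519
  Stage 2: F_2 = 10^(0.811/10) = 1.205, G_2 = 10^(16.9/10) = 48.98
  Stage 3: F_3 = 10^(7.79/10) = 6.012, G_3 = 10^(12.8/10) = 19.05
Friis cascade:
  F = 2.213 + (1.205 − 1)/0.4519 + (6.012 − 1)/22.13 = 2.894
NF = 10 log₁₀(2.894) = 4.61 dB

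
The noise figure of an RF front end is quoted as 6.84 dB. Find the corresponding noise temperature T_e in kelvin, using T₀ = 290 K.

F = 10^(6.84/10) = 4.83059
T_e = (F − 1)·T₀ = (4.83059 − 1) × 290 = 1111 K

1111 K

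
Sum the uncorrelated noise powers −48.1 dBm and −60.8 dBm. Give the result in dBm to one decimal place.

−47.9 dBm

Convert to linear, add, convert back:
P₁ = 1.55×10⁻⁸ W, P₂ = 8.32×10⁻¹⁰ W
P_tot = 1.63×10⁻⁸ W → 10 log₁₀(P_tot / 10⁻³) = −47.9 dBm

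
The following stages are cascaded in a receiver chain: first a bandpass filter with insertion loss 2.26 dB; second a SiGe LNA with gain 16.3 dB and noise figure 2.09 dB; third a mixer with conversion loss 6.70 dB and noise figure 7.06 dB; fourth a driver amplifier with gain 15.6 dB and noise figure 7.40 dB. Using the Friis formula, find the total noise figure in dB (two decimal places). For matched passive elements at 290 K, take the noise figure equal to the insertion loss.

Convert to linear (a loss of L dB is a gain of −L dB): F_i = 10^(NF_i/10), G_i = 10^(G_i,dB/10)
  Stage 1: F_1 = 10^(2.26/10) = 1.683, G_1 = 10^(−2.26/10) = 0.5943
  Stage 2: F_2 = 10^(2.09/10) = 1.618, G_2 = 10^(16.3/10) = 42.66
  Stage 3: F_3 = 10^(7.06/10) = 5.082, G_3 = 10^(−6.70/10) = 0.2138
  Stage 4: F_4 = 10^(7.40/10) = 5.495, G_4 = 10^(15.6/10) = 36.31
Friis cascade:
  F = 1.683 + (1.618 − 1)/0.5943 + (5.082 − 1)/25.35 + (5.495 − 1)/5.420 = 3.713
NF = 10 log₁₀(3.713) = 5.70 dB

5.70 dB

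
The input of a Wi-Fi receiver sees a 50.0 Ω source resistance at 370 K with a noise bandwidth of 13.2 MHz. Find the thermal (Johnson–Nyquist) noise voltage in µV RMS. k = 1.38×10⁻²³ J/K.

3.67 µV

V_n = √(4kTRB)
4kTRB = 4 × 1.38×10⁻²³ × 370 × 5.00×10¹ × 1.32×10⁷ = 1.35×10⁻¹¹ V²
V_n = √(1.35×10⁻¹¹) = 3.67×10⁻⁶ V = 3.67 µV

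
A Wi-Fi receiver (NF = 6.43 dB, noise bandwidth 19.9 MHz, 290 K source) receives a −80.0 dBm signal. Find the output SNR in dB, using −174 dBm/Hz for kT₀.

Noise floor: N = −174 + 10 log₁₀(B) + NF
10 log₁₀(1.99×10⁷) = 72.99 dB
N = −174 + 72.99 + 6.43 = −94.58 dBm
SNR = P_sig − N = −80.0 − (−94.58) = 14.58 dB → 14.6 dB

14.6 dB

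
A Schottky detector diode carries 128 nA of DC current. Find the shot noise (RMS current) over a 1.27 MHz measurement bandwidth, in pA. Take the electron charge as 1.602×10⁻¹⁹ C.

I_n = √(2qI·B)
2qI·B = 2 × 1.602×10⁻¹⁹ × 1.28×10⁻⁷ × 1.27×10⁶ = 5.21×10⁻²⁰ A²
I_n = √(5.21×10⁻²⁰) = 2.28×10⁻¹⁰ A = 228 pA

228 pA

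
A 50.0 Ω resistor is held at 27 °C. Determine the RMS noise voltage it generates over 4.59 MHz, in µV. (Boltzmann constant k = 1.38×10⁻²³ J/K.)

T = 27 °C + 273.15 = 300.15 K
V_n = √(4kTRB)
4kTRB = 4 × 1.38×10⁻²³ × 300.15 × 5.00×10¹ × 4.59×10⁶ = 3.80×10⁻¹² V²
V_n = √(3.80×10⁻¹²) = 1.95×10⁻⁶ V = 1.95 µV

1.95 µV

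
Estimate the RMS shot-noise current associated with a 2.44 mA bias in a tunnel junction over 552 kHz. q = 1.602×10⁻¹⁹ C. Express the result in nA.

I_n = √(2qI·B)
2qI·B = 2 × 1.602×10⁻¹⁹ × 2.44×10⁻³ × 5.52×10⁵ = 4.32×10⁻¹⁶ A²
I_n = √(4.32×10⁻¹⁶) = 2.08×10⁻⁸ A = 20.8 nA

20.8 nA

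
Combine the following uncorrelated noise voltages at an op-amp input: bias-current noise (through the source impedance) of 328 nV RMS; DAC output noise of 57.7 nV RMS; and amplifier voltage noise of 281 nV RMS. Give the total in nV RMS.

Uncorrelated sources add in power (mean-square): V_tot = √(ΣV_i²)
V_tot = √[(3.28×10⁻⁷)² + (5.77×10⁻⁸)² + (2.81×10⁻⁷)²] = 4.36×10⁻⁷ V = 436 nV

436 nV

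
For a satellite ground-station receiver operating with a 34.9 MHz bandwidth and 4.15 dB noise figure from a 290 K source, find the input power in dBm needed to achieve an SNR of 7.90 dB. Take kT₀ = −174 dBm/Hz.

Sensitivity = −174 + 10 log₁₀(B) + NF + SNR_min
= −174 + 75.43 + 4.15 + 7.90
= −86.52 dBm → −86.5 dBm

−86.5 dBm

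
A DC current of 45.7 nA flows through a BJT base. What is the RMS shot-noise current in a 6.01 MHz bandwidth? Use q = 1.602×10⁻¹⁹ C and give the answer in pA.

297 pA

I_n = √(2qI·B)
2qI·B = 2 × 1.602×10⁻¹⁹ × 4.57×10⁻⁸ × 6.01×10⁶ = 8.80×10⁻²⁰ A²
I_n = √(8.80×10⁻²⁰) = 2.97×10⁻¹⁰ A = 297 pA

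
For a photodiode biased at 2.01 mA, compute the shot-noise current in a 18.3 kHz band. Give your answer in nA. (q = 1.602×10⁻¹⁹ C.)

3.43 nA

I_n = √(2qI·B)
2qI·B = 2 × 1.602×10⁻¹⁹ × 2.01×10⁻³ × 1.83×10⁴ = 1.18×10⁻¹⁷ A²
I_n = √(1.18×10⁻¹⁷) = 3.43×10⁻⁹ A = 3.43 nA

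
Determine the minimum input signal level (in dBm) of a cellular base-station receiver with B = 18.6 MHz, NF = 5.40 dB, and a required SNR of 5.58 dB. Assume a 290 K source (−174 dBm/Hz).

−90.3 dBm

Sensitivity = −174 + 10 log₁₀(B) + NF + SNR_min
= −174 + 72.7 + 5.40 + 5.58
= −90.32 dBm → −90.3 dBm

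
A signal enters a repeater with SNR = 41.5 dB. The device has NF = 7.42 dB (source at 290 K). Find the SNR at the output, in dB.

By definition F = SNR_in/SNR_out, so in dB: SNR_out = SNR_in − NF
SNR_out = 41.5 − 7.42 = 34.08 dB

34.08 dB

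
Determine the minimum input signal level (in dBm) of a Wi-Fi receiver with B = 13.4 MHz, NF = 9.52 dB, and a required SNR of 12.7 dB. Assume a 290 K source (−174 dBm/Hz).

−80.5 dBm

Sensitivity = −174 + 10 log₁₀(B) + NF + SNR_min
= −174 + 71.27 + 9.52 + 12.7
= −80.51 dBm → −80.5 dBm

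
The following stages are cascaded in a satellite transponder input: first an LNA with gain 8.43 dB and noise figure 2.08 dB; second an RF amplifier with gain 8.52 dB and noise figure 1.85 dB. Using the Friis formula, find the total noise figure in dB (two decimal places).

Convert to linear (a loss of L dB is a gain of −L dB): F_i = 10^(NF_i/10), G_i = 10^(G_i,dB/10)
  Stage 1: F_1 = 10^(2.08/10) = 1.614, G_1 = 10^(8.43/10) = 6.966
  Stage 2: F_2 = 10^(1.85/10) = 1.531, G_2 = 10^(8.52/10) = 7.112
Friis cascade:
  F = 1.614 + (1.531 − 1)/6.966 = 1.691
NF = 10 log₁₀(1.691) = 2.28 dB

2.28 dB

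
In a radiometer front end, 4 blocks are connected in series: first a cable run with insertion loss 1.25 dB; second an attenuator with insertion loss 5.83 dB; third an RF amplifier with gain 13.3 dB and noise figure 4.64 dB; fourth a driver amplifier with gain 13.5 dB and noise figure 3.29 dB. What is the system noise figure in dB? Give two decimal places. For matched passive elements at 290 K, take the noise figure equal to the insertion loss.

Convert to linear (a loss of L dB is a gain of −L dB): F_i = 10^(NF_i/10), G_i = 10^(G_i,dB/10)
  Stage 1: F_1 = 10^(1.25/10) = 1.334, G_1 = 10^(−1.25/10) = 0.7499
  Stage 2: F_2 = 10^(5.83/10) = 3.828, G_2 = 10^(−5.83/10) = 0.2612
  Stage 3: F_3 = 10^(4.64/10) = 2.911, G_3 = 10^(13.3/10) = 21.38
  Stage 4: F_4 = 10^(3.29/10) = 2.133, G_4 = 10^(13.5/10) = 22.39
Friis cascade:
  F = 1.334 + (3.828 − 1)/0.7499 + (2.911 − 1)/0.1959 + (2.133 − 1)/4.188 = 15.13
NF = 10 log₁₀(15.13) = 11.80 dB

11.80 dB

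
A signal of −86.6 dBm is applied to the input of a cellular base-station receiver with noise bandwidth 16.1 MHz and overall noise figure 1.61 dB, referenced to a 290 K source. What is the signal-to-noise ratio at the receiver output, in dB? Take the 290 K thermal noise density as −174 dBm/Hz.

13.7 dB

Noise floor: N = −174 + 10 log₁₀(B) + NF
10 log₁₀(1.61×10⁷) = 72.07 dB
N = −174 + 72.07 + 1.61 = −100.32 dBm
SNR = P_sig − N = −86.6 − (−100.32) = 13.72 dB → 13.7 dB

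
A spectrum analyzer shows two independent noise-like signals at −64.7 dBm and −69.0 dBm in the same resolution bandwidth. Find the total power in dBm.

−63.3 dBm

Convert to linear, add, convert back:
P₁ = 3.39×10⁻¹⁰ W, P₂ = 1.26×10⁻¹⁰ W
P_tot = 4.65×10⁻¹⁰ W → 10 log₁₀(P_tot / 10⁻³) = −63.3 dBm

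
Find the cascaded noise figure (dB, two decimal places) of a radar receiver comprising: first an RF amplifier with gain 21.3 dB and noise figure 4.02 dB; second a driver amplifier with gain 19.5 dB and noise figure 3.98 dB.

Convert to linear (a loss of L dB is a gain of −L dB): F_i = 10^(NF_i/10), G_i = 10^(G_i,dB/10)
  Stage 1: F_1 = 10^(4.02/10) = 2.523, G_1 = 10^(21.3/10) = 134.9
  Stage 2: F_2 = 10^(3.98/10) = 2.500, G_2 = 10^(19.5/10) = 89.13
Friis cascade:
  F = 2.523 + (2.500 − 1)/134.9 = 2.535
NF = 10 log₁₀(2.535) = 4.04 dB

4.04 dB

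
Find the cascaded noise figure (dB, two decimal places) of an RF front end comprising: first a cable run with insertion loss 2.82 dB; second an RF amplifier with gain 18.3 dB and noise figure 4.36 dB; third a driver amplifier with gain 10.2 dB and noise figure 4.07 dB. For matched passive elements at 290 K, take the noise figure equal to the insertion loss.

Convert to linear (a loss of L dB is a gain of −L dB): F_i = 10^(NF_i/10), G_i = 10^(G_i,dB/10)
  Stage 1: F_1 = 10^(2.82/10) = 1.914, G_1 = 10^(−2.82/10) = 0.5224
  Stage 2: F_2 = 10^(4.36/10) = 2.729, G_2 = 10^(18.3/10) = 67.61
  Stage 3: F_3 = 10^(4.07/10) = 2.553, G_3 = 10^(10.2/10) = 10.47
Friis cascade:
  F = 1.914 + (2.729 − 1)/0.5224 + (2.553 − 1)/35.32 = 5.268
NF = 10 log₁₀(5.268) = 7.22 dB

7.22 dB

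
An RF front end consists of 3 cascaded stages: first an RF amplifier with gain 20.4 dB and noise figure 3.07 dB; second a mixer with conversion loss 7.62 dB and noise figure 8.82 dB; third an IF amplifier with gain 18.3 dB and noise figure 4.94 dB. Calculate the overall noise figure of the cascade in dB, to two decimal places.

Convert to linear (a loss of L dB is a gain of −L dB): F_i = 10^(NF_i/10), G_i = 10^(G_i,dB/10)
  Stage 1: F_1 = 10^(3.07/10) = 2.028, G_1 = 10^(20.4/10) = 109.6
  Stage 2: F_2 = 10^(8.82/10) = 7.621, G_2 = 10^(−7.62/10) = 0.1730
  Stage 3: F_3 = 10^(4.94/10) = 3.119, G_3 = 10^(18.3/10) = 67.61
Friis cascade:
  F = 2.028 + (7.621 − 1)/109.6 + (3.119 − 1)/18.97 = 2.200
NF = 10 log₁₀(2.200) = 3.42 dB

3.42 dB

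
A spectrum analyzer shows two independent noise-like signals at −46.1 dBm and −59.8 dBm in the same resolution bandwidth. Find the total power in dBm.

Convert to linear, add, convert back:
P₁ = 2.45×10⁻⁸ W, P₂ = 1.05×10⁻⁹ W
P_tot = 2.56×10⁻⁸ W → 10 log₁₀(P_tot / 10⁻³) = −45.9 dBm

−45.9 dBm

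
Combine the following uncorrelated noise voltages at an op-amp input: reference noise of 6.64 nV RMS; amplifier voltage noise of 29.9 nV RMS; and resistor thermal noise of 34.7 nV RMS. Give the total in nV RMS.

46.3 nV

Uncorrelated sources add in power (mean-square): V_tot = √(ΣV_i²)
V_tot = √[(6.64×10⁻⁹)² + (2.99×10⁻⁸)² + (3.47×10⁻⁸)²] = 4.63×10⁻⁸ V = 46.3 nV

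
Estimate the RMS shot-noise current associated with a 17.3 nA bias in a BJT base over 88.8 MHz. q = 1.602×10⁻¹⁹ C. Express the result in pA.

702 pA

I_n = √(2qI·B)
2qI·B = 2 × 1.602×10⁻¹⁹ × 1.73×10⁻⁸ × 8.88×10⁷ = 4.92×10⁻¹⁹ A²
I_n = √(4.92×10⁻¹⁹) = 7.02×10⁻¹⁰ A = 702 pA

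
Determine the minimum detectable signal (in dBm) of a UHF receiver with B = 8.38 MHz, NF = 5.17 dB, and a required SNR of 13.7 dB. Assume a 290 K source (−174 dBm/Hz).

−85.9 dBm

Sensitivity = −174 + 10 log₁₀(B) + NF + SNR_min
= −174 + 69.23 + 5.17 + 13.7
= −85.90 dBm → −85.9 dBm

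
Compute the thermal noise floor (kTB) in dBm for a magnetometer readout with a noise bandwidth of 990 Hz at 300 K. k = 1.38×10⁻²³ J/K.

P_n = kTB = 1.38×10⁻²³ × 300 × 9.90×10² = 4.10×10⁻¹⁸ W
In dBm: 10 log₁₀(4.10×10⁻¹⁸ / 10⁻³) = −143.9 dBm

−143.9 dBm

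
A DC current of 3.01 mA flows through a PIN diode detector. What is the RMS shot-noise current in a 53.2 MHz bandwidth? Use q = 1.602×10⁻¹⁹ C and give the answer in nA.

227 nA

I_n = √(2qI·B)
2qI·B = 2 × 1.602×10⁻¹⁹ × 3.01×10⁻³ × 5.32×10⁷ = 5.13×10⁻¹⁴ A²
I_n = √(5.13×10⁻¹⁴) = 2.27×10⁻⁷ A = 227 nA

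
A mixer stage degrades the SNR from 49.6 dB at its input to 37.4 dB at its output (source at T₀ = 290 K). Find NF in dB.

NF (dB) = SNR_in(dB) − SNR_out(dB) when the source is at T₀
NF = 49.6 − 37.4 = 12.2 dB

12.2 dB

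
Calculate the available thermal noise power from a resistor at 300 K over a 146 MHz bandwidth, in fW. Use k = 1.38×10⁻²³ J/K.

604 fW

P_n = kTB = 1.38×10⁻²³ × 300 × 1.46×10⁸ = 6.04×10⁻¹³ W = 604 fW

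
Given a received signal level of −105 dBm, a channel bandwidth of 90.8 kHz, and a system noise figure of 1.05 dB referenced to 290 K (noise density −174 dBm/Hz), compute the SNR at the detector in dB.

18.4 dB

Noise floor: N = −174 + 10 log₁₀(B) + NF
10 log₁₀(9.08×10⁴) = 49.58 dB
N = −174 + 49.58 + 1.05 = −123.37 dBm
SNR = P_sig − N = −105 − (−123.37) = 18.37 dB → 18.4 dB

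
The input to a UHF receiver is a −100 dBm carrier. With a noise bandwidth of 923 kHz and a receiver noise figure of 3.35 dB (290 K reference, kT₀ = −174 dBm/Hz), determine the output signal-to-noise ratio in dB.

Noise floor: N = −174 + 10 log₁₀(B) + NF
10 log₁₀(9.23×10⁵) = 59.65 dB
N = −174 + 59.65 + 3.35 = −111.00 dBm
SNR = P_sig − N = −100 − (−111.00) = 11.00 dB → 11.0 dB

11.0 dB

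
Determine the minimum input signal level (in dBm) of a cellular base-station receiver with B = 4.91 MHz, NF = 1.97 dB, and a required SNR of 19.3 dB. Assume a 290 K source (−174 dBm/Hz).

Sensitivity = −174 + 10 log₁₀(B) + NF + SNR_min
= −174 + 66.91 + 1.97 + 19.3
= −85.82 dBm → −85.8 dBm

−85.8 dBm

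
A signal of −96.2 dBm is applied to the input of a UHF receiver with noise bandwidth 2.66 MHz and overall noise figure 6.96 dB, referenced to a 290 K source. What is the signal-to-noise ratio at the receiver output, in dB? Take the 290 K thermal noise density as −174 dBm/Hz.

6.6 dB

Noise floor: N = −174 + 10 log₁₀(B) + NF
10 log₁₀(2.66×10⁶) = 64.25 dB
N = −174 + 64.25 + 6.96 = −102.79 dBm
SNR = P_sig − N = −96.2 − (−102.79) = 6.59 dB → 6.6 dB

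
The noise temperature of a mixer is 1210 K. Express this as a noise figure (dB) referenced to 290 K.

7.14 dB

F = 1 + T_e/T₀ = 1 + 1210/290 = 5.17241
NF = 10 log₁₀(5.17241) = 7.14 dB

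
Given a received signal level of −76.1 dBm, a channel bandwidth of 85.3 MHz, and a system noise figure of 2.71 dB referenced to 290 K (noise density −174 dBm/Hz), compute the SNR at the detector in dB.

Noise floor: N = −174 + 10 log₁₀(B) + NF
10 log₁₀(8.53×10⁷) = 79.31 dB
N = −174 + 79.31 + 2.71 = −91.98 dBm
SNR = P_sig − N = −76.1 − (−91.98) = 15.88 dB → 15.9 dB

15.9 dB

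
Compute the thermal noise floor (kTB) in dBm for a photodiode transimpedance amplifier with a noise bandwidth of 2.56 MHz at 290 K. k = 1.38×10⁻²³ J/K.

P_n = kTB = 1.38×10⁻²³ × 290 × 2.56×10⁶ = 1.02×10⁻¹⁴ W
In dBm: 10 log₁₀(1.02×10⁻¹⁴ / 10⁻³) = −109.9 dBm

−109.9 dBm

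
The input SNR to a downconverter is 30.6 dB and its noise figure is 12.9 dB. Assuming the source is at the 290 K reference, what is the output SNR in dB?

17.7 dB

By definition F = SNR_in/SNR_out, so in dB: SNR_out = SNR_in − NF
SNR_out = 30.6 − 12.9 = 17.7 dB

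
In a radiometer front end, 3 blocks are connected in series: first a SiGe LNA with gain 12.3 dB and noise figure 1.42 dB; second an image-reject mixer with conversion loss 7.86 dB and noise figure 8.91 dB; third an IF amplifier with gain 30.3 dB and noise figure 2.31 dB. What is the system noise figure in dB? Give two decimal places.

3.09 dB

Convert to linear (a loss of L dB is a gain of −L dB): F_i = 10^(NF_i/10), G_i = 10^(G_i,dB/10)
  Stage 1: F_1 = 10^(1.42/10) = 1.387, G_1 = 10^(12.3/10) = 16.98
  Stage 2: F_2 = 10^(8.91/10) = 7.780, G_2 = 10^(−7.86/10) = 0.1637
  Stage 3: F_3 = 10^(2.31/10) = 1.702, G_3 = 10^(30.3/10) = 1072
Friis cascade:
  F = 1.387 + (7.780 − 1)/16.98 + (1.702 − 1)/2.780 = 2.039
NF = 10 log₁₀(2.039) = 3.09 dB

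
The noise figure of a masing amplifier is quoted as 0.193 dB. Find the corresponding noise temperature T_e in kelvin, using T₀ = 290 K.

F = 10^(0.193/10) = 1.04544
T_e = (F − 1)·T₀ = (1.04544 − 1) × 290 = 13.2 K

13.2 K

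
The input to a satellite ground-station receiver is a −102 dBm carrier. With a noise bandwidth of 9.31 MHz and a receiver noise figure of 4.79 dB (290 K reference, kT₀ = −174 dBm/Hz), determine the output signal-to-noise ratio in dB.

Noise floor: N = −174 + 10 log₁₀(B) + NF
10 log₁₀(9.31×10⁶) = 69.69 dB
N = −174 + 69.69 + 4.79 = −99.52 dBm
SNR = P_sig − N = −102 − (−99.52) = −2.48 dB → −2.5 dB

−2.5 dB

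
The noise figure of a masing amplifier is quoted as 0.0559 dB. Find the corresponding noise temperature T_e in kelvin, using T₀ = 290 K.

3.76 K

F = 10^(0.0559/10) = 1.01295
T_e = (F − 1)·T₀ = (1.01295 − 1) × 290 = 3.76 K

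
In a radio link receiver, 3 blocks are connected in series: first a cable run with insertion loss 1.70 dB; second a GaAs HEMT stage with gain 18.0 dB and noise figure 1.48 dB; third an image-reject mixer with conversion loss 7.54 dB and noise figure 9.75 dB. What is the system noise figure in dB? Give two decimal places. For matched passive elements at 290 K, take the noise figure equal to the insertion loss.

3.57 dB

Convert to linear (a loss of L dB is a gain of −L dB): F_i = 10^(NF_i/10), G_i = 10^(G_i,dB/10)
  Stage 1: F_1 = 10^(1.70/10) = 1.479, G_1 = 10^(−1.70/10) = 0.6761
  Stage 2: F_2 = 10^(1.48/10) = 1.406, G_2 = 10^(18.0/10) = 63.10
  Stage 3: F_3 = 10^(9.75/10) = 9.441, G_3 = 10^(−7.54/10) = 0.1762
Friis cascade:
  F = 1.479 + (1.406 − 1)/0.6761 + (9.441 − 1)/42.66 = 2.278
NF = 10 log₁₀(2.278) = 3.57 dB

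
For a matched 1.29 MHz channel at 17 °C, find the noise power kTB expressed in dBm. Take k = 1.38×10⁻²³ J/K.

−112.9 dBm

T = 17 °C + 273.15 = 290.15 K
P_n = kTB = 1.38×10⁻²³ × 290.15 × 1.29×10⁶ = 5.17×10⁻¹⁵ W
In dBm: 10 log₁₀(5.17×10⁻¹⁵ / 10⁻³) = −112.9 dBm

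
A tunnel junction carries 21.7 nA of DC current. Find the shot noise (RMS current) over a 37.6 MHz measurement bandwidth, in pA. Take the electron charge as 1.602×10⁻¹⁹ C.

I_n = √(2qI·B)
2qI·B = 2 × 1.602×10⁻¹⁹ × 2.17×10⁻⁸ × 3.76×10⁷ = 2.61×10⁻¹⁹ A²
I_n = √(2.61×10⁻¹⁹) = 5.11×10⁻¹⁰ A = 511 pA

511 pA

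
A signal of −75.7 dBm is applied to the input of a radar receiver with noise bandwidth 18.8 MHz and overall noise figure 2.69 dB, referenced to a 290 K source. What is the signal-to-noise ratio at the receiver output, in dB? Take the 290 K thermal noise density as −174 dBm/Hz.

Noise floor: N = −174 + 10 log₁₀(B) + NF
10 log₁₀(1.88×10⁷) = 72.74 dB
N = −174 + 72.74 + 2.69 = −98.57 dBm
SNR = P_sig − N = −75.7 − (−98.57) = 22.87 dB → 22.9 dB

22.9 dB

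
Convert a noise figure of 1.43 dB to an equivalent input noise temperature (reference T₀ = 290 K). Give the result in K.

113 K

F = 10^(1.43/10) = 1.38995
T_e = (F − 1)·T₀ = (1.38995 − 1) × 290 = 113 K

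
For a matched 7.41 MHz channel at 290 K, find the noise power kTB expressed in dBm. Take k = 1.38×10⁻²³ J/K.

−105.3 dBm

P_n = kTB = 1.38×10⁻²³ × 290 × 7.41×10⁶ = 2.97×10⁻¹⁴ W
In dBm: 10 log₁₀(2.97×10⁻¹⁴ / 10⁻³) = −105.3 dBm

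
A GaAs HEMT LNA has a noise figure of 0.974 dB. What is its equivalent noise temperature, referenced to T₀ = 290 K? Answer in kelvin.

F = 10^(0.974/10) = 1.25141
T_e = (F − 1)·T₀ = (1.25141 − 1) × 290 = 72.9 K

72.9 K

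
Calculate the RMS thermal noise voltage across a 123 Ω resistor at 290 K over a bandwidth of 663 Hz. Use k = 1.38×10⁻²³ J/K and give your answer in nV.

V_n = √(4kTRB)
4kTRB = 4 × 1.38×10⁻²³ × 290 × 1.23×10² × 6.63×10² = 1.31×10⁻¹⁵ V²
V_n = √(1.31×10⁻¹⁵) = 3.61×10⁻⁸ V = 36.1 nV

36.1 nV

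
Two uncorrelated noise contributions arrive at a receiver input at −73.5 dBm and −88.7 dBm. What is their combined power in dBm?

Convert to linear, add, convert back:
P₁ = 4.47×10⁻¹¹ W, P₂ = 1.35×10⁻¹² W
P_tot = 4.60×10⁻¹¹ W → 10 log₁₀(P_tot / 10⁻³) = −73.4 dBm

−73.4 dBm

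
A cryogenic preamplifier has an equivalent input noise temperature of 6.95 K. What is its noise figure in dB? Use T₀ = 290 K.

F = 1 + T_e/T₀ = 1 + 6.95/290 = 1.02397
NF = 10 log₁₀(1.02397) = 0.103 dB

0.103 dB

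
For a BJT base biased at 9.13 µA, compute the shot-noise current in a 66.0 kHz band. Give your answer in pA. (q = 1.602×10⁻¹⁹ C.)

I_n = √(2qI·B)
2qI·B = 2 × 1.602×10⁻¹⁹ × 9.13×10⁻⁶ × 6.60×10⁴ = 1.93×10⁻¹⁹ A²
I_n = √(1.93×10⁻¹⁹) = 4.39×10⁻¹⁰ A = 439 pA

439 pA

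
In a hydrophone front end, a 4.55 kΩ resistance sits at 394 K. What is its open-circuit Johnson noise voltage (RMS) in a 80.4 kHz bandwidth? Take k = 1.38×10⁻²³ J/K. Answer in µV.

V_n = √(4kTRB)
4kTRB = 4 × 1.38×10⁻²³ × 394 × 4.55×10³ × 8.04×10⁴ = 7.96×10⁻¹² V²
V_n = √(7.96×10⁻¹²) = 2.82×10⁻⁶ V = 2.82 µV

2.82 µV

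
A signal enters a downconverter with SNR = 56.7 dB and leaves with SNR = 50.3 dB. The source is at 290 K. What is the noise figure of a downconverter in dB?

NF (dB) = SNR_in(dB) − SNR_out(dB) when the source is at T₀
NF = 56.7 − 50.3 = 6.4 dB

6.4 dB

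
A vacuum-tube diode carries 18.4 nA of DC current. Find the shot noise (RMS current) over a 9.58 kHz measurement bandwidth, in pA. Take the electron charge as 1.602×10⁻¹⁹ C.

I_n = √(2qI·B)
2qI·B = 2 × 1.602×10⁻¹⁹ × 1.84×10⁻⁸ × 9.58×10³ = 5.65×10⁻²³ A²
I_n = √(5.65×10⁻²³) = 7.52×10⁻¹² A = 7.52 pA

7.52 pA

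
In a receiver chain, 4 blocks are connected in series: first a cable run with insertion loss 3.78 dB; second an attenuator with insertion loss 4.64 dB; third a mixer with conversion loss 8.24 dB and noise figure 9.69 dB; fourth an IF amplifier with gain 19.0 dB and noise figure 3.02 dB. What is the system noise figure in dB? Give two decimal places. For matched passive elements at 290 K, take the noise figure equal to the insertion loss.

Convert to linear (a loss of L dB is a gain of −L dB): F_i = 10^(NF_i/10), G_i = 10^(G_i,dB/10)
  Stage 1: F_1 = 10^(3.78/10) = 2.388, G_1 = 10^(−3.78/10) = 0.4188
  Stage 2: F_2 = 10^(4.64/10) = 2.911, G_2 = 10^(−4.64/10) = 0.3436
  Stage 3: F_3 = 10^(9.69/10) = 9.311, G_3 = 10^(−8.24/10) = 0.1500
  Stage 4: F_4 = 10^(3.02/10) = 2.004, G_4 = 10^(19.0/10) = 79.43
Friis cascade:
  F = 2.388 + (2.911 − 1)/0.4188 + (9.311 − 1)/0.1439 + (2.004 − 1)/0.02158 = 111.3
NF = 10 log₁₀(111.3) = 20.46 dB

20.46 dB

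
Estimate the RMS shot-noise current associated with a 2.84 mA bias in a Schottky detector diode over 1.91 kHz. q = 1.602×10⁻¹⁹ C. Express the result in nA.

I_n = √(2qI·B)
2qI·B = 2 × 1.602×10⁻¹⁹ × 2.84×10⁻³ × 1.91×10³ = 1.74×10⁻¹⁸ A²
I_n = √(1.74×10⁻¹⁸) = 1.32×10⁻⁹ A = 1.32 nA

1.32 nA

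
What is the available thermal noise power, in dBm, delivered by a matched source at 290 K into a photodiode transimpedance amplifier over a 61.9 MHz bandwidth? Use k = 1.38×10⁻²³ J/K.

−96.1 dBm

P_n = kTB = 1.38×10⁻²³ × 290 × 6.19×10⁷ = 2.48×10⁻¹³ W
In dBm: 10 log₁₀(2.48×10⁻¹³ / 10⁻³) = −96.1 dBm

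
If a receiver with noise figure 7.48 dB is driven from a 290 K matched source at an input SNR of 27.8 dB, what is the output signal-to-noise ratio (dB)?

20.32 dB

By definition F = SNR_in/SNR_out, so in dB: SNR_out = SNR_in − NF
SNR_out = 27.8 − 7.48 = 20.32 dB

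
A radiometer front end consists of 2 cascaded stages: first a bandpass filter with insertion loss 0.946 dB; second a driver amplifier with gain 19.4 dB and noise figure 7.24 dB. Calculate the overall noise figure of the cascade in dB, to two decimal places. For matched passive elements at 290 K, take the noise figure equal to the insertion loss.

Convert to linear (a loss of L dB is a gain of −L dB): F_i = 10^(NF_i/10), G_i = 10^(G_i,dB/10)
  Stage 1: F_1 = 10^(0.946/10) = 1.243, G_1 = 10^(−0.946/10) = 0.8043
  Stage 2: F_2 = 10^(7.24/10) = 5.297, G_2 = 10^(19.4/10) = 87.10
Friis cascade:
  F = 1.243 + (5.297 − 1)/0.8043 = 6.586
NF = 10 log₁₀(6.586) = 8.19 dB

8.19 dB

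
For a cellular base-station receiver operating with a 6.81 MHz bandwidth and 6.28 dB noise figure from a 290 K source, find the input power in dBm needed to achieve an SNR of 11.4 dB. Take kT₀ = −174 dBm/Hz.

−88.0 dBm

Sensitivity = −174 + 10 log₁₀(B) + NF + SNR_min
= −174 + 68.33 + 6.28 + 11.4
= −87.99 dBm → −88.0 dBm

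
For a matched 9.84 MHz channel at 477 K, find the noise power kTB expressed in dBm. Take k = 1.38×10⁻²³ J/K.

−101.9 dBm

P_n = kTB = 1.38×10⁻²³ × 477 × 9.84×10⁶ = 6.48×10⁻¹⁴ W
In dBm: 10 log₁₀(6.48×10⁻¹⁴ / 10⁻³) = −101.9 dBm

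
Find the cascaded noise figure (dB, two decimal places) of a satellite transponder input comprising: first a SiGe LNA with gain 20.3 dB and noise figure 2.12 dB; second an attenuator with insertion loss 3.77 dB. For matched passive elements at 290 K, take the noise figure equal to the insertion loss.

2.15 dB

Convert to linear (a loss of L dB is a gain of −L dB): F_i = 10^(NF_i/10), G_i = 10^(G_i,dB/10)
  Stage 1: F_1 = 10^(2.12/10) = 1.629, G_1 = 10^(20.3/10) = 107.2
  Stage 2: F_2 = 10^(3.77/10) = 2.382, G_2 = 10^(−3.77/10) = 0.4198
Friis cascade:
  F = 1.629 + (2.382 − 1)/107.2 = 1.642
NF = 10 log₁₀(1.642) = 2.15 dB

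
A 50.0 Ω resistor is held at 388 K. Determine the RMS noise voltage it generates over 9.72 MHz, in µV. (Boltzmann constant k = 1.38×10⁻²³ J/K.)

V_n = √(4kTRB)
4kTRB = 4 × 1.38×10⁻²³ × 388 × 5.00×10¹ × 9.72×10⁶ = 1.04×10⁻¹¹ V²
V_n = √(1.04×10⁻¹¹) = 3.23×10⁻⁶ V = 3.23 µV

3.23 µV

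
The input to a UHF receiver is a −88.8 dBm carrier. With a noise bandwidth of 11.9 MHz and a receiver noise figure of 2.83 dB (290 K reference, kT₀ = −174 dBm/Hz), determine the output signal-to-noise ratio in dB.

Noise floor: N = −174 + 10 log₁₀(B) + NF
10 log₁₀(1.19×10⁷) = 70.76 dB
N = −174 + 70.76 + 2.83 = −100.41 dBm
SNR = P_sig − N = −88.8 − (−100.41) = 11.61 dB → 11.6 dB

11.6 dB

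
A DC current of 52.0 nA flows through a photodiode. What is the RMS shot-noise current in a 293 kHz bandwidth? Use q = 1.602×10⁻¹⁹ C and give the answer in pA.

69.9 pA

I_n = √(2qI·B)
2qI·B = 2 × 1.602×10⁻¹⁹ × 5.20×10⁻⁸ × 2.93×10⁵ = 4.88×10⁻²¹ A²
I_n = √(4.88×10⁻²¹) = 6.99×10⁻¹¹ A = 69.9 pA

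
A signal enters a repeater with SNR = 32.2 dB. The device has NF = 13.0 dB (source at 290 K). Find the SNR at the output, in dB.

By definition F = SNR_in/SNR_out, so in dB: SNR_out = SNR_in − NF
SNR_out = 32.2 − 13.0 = 19.2 dB

19.2 dB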